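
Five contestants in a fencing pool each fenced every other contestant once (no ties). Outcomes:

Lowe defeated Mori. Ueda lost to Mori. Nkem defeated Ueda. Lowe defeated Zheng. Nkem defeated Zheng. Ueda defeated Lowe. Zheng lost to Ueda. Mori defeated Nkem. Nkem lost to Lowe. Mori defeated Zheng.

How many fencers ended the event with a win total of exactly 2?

Win totals: Lowe 3, Mori 3, Ueda 2, Nkem 2, Zheng 0.
Exactly 2: Ueda, Nkem — 2 fencers.

2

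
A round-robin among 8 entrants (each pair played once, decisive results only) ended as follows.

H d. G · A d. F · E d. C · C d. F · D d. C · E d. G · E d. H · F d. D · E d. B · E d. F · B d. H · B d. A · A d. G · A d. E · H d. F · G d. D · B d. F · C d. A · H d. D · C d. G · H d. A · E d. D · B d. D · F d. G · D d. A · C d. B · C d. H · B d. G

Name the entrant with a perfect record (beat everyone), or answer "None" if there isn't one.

None

Highest win total is E with 6 (out of 7 possible).
E lost to A, so no entrant went undefeated.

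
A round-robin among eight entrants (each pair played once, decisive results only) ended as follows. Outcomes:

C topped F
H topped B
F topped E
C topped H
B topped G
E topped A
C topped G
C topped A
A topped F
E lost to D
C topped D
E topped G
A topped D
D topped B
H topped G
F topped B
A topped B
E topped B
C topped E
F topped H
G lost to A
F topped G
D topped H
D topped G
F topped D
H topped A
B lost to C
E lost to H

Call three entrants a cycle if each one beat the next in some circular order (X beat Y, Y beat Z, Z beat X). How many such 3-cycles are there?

Win totals: A 4, B 1, C 7, D 4, E 3, F 5, G 0, H 4.
An entrant with w wins dominates both others in C(w,2) triples; summing gives 6 + 0 + 21 + 6 + 3 + 10 + 0 + 6 = 52 transitive triples.
Total triples C(8,3) = 56, so cyclic triples = 56 − 52 = 4.

4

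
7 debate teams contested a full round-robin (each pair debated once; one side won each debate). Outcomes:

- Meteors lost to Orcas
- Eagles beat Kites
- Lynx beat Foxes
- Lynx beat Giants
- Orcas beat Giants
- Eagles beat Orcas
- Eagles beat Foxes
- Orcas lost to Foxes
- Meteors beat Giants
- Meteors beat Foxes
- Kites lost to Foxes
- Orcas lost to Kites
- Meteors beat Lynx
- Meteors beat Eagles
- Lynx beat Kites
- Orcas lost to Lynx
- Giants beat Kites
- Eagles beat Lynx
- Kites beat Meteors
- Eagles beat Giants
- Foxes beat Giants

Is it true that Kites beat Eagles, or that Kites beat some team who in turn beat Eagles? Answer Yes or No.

Kites did not beat Eagles directly.
Kites beat Meteors, Orcas. Of those, Meteors beat Eagles.

Yes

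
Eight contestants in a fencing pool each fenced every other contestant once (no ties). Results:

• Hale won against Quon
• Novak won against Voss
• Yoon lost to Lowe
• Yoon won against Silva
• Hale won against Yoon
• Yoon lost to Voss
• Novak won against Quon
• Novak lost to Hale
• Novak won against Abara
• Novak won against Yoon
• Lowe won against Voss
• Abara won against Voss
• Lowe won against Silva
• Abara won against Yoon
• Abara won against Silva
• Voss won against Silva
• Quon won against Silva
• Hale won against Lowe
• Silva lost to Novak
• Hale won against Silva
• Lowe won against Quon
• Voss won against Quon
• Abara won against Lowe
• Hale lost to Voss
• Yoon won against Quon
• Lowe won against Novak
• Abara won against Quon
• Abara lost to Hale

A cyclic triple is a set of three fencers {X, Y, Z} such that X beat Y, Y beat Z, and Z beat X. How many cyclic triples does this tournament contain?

4

Win totals: Lowe 5, Novak 5, Voss 4, Quon 1, Yoon 2, Silva 0, Abara 5, Hale 6.
A fencer with w wins dominates both others in C(w,2) triples; summing gives 10 + 10 + 6 + 0 + 1 + 0 + 10 + 15 = 52 transitive triples.
Total triples C(8,3) = 56, so cyclic triples = 56 − 52 = 4.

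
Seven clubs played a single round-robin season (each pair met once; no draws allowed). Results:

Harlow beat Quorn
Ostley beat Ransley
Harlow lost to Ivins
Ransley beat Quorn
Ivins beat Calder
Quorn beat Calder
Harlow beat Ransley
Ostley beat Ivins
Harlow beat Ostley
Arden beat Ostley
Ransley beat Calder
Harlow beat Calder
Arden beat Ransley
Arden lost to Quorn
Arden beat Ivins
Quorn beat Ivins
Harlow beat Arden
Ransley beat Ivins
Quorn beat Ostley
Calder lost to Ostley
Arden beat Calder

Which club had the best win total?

Win totals: Quorn 4, Ivins 2, Arden 4, Calder 0, Ransley 3, Harlow 5, Ostley 3.
Harlow leads with 5 wins (next highest: 4).

Harlow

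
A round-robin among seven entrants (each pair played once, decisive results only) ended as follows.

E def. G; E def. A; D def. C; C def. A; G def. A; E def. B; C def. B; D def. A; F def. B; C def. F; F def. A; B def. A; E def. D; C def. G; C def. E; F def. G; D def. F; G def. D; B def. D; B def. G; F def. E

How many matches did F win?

4

F's results: beat A, B, E, G; lost to C, D.
That is 4 wins.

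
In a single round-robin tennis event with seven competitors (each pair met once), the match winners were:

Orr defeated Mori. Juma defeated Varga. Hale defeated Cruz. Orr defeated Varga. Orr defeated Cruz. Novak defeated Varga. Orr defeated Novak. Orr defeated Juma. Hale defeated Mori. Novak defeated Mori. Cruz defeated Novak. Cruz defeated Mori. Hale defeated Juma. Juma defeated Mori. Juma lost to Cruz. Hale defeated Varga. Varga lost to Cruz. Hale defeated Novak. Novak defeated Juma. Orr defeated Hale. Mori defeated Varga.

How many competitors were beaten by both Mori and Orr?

Mori beat: Varga.
Orr beat: Hale, Varga, Juma, Mori, Novak, Cruz.
Both beat: Varga — 1.

1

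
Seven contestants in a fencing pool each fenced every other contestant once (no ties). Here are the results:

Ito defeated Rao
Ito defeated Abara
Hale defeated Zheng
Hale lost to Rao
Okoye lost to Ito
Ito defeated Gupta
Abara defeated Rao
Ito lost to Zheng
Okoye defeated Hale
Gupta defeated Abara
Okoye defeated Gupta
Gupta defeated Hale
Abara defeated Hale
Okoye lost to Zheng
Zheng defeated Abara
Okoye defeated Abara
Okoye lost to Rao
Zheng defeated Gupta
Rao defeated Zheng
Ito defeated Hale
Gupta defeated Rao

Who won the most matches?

Win totals: Hale 1, Ito 5, Gupta 3, Abara 2, Okoye 3, Rao 3, Zheng 4.
Ito leads with 5 wins (next highest: 4).

Ito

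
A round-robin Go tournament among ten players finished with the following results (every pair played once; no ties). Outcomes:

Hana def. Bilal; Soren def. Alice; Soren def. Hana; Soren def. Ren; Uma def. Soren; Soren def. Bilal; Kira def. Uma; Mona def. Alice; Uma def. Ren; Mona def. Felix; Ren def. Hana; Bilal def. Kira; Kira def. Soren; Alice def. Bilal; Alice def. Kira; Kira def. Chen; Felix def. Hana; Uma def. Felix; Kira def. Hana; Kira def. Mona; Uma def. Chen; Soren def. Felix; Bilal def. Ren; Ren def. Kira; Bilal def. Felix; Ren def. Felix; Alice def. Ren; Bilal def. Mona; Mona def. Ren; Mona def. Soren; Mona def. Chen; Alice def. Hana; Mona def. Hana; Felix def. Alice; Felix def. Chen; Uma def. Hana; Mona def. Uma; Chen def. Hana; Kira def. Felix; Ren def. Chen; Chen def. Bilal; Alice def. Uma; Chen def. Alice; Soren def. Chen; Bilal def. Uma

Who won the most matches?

Mona

Win totals: Soren 6, Chen 3, Mona 7, Felix 3, Ren 4, Kira 6, Alice 5, Uma 5, Hana 1, Bilal 5.
Mona leads with 7 wins (next highest: 6).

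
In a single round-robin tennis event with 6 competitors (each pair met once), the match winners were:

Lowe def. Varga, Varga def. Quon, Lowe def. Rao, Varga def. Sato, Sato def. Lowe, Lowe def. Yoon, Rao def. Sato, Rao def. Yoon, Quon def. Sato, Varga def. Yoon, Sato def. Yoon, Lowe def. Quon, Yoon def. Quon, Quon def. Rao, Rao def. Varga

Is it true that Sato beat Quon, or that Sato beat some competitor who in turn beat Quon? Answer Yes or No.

Yes

Sato did not beat Quon directly.
Sato beat Yoon, Lowe. Of those, Yoon beat Quon.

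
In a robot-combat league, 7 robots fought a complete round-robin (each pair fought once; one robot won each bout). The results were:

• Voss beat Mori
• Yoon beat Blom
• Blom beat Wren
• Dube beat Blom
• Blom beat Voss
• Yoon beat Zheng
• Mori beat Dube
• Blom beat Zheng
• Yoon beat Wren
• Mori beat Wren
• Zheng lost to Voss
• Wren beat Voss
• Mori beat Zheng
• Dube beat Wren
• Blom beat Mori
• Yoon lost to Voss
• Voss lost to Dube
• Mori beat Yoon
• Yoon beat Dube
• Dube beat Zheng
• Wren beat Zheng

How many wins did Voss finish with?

Voss' results: beat Yoon, Mori, Zheng; lost to Blom, Wren, Dube.
That is 3 wins.

3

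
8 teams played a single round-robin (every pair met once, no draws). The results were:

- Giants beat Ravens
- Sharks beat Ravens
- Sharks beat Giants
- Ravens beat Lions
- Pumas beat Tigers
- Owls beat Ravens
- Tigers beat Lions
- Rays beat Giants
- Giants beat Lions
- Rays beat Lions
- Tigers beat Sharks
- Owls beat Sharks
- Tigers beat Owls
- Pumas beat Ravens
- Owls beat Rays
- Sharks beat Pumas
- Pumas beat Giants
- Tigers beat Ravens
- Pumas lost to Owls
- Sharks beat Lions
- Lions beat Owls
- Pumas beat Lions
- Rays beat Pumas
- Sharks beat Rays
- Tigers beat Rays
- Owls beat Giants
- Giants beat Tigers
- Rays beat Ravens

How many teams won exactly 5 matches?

Win totals: Rays 4, Giants 3, Lions 1, Pumas 4, Sharks 5, Owls 5, Ravens 1, Tigers 5.
Exactly 5: Sharks, Owls, Tigers — 3 teams.

3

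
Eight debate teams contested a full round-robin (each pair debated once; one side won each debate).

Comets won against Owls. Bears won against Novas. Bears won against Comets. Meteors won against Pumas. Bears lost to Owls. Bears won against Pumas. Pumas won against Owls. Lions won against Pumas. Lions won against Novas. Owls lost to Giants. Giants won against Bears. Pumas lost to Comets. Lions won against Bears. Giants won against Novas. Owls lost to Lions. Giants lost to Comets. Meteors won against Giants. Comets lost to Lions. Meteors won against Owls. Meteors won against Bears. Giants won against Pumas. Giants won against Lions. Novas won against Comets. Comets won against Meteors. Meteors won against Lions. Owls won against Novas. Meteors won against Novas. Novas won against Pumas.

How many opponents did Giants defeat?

Giants' results: beat Pumas, Owls, Bears, Novas, Lions; lost to Comets, Meteors.
That is 5 wins.

5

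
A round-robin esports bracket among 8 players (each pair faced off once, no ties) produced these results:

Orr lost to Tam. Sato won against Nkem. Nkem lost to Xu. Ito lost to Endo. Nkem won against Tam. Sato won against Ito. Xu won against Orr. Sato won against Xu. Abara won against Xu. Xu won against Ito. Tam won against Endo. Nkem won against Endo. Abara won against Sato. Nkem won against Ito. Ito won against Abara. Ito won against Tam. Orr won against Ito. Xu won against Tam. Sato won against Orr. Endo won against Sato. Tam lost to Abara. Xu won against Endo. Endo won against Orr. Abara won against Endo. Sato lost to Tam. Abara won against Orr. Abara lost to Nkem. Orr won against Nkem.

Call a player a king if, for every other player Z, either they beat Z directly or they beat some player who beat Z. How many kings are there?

5

Xu reaches everyone (king).
Nkem reaches everyone (king).
Endo reaches everyone (king).
Orr cannot reach Xu, Sato in two steps.
Ito cannot reach Nkem in two steps.
Sato reaches everyone (king).
Tam cannot reach Abara in two steps.
Abara reaches everyone (king).
Kings: Xu, Nkem, Endo, Sato, Abara — 5.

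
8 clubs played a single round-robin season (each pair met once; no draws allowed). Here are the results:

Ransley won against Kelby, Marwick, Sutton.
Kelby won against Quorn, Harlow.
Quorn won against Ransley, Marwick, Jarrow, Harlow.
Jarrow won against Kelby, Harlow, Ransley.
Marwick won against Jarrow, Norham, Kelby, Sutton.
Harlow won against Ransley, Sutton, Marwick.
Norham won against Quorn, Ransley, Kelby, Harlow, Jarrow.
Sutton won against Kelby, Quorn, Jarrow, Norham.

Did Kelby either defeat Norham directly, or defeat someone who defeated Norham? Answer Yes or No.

Kelby did not beat Norham directly.
Kelby beat Harlow, Quorn, but each of them lost to Norham. No two-step path.

No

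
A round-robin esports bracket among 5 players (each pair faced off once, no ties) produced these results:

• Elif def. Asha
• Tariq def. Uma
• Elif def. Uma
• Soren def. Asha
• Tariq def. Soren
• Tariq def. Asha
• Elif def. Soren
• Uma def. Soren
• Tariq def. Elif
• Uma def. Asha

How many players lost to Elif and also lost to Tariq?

3

Elif beat: Asha, Soren, Uma.
Tariq beat: Asha, Elif, Soren, Uma.
Both beat: Asha, Soren, Uma — 3.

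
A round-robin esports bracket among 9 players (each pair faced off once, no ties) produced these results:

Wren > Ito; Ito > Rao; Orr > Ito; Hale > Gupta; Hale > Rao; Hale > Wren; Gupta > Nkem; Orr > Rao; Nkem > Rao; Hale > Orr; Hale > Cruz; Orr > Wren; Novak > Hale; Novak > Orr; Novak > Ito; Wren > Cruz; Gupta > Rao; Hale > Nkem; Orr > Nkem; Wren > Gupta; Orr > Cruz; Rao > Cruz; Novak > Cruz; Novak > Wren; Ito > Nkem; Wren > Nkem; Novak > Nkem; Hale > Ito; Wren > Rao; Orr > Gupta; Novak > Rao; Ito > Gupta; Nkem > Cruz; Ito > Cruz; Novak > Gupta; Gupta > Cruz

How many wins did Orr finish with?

Orr's results: beat Ito, Nkem, Wren, Gupta, Cruz, Rao; lost to Hale, Novak.
That is 6 wins.

6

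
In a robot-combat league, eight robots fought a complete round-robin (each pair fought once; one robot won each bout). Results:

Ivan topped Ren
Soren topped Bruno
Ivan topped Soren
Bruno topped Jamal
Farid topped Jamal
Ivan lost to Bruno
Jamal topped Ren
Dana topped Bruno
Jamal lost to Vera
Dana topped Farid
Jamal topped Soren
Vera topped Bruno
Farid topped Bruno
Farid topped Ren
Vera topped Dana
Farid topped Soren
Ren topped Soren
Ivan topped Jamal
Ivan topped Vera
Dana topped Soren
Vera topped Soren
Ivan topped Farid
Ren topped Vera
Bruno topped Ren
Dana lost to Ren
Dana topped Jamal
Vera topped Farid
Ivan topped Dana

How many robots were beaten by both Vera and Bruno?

1

Vera beat: Soren, Bruno, Farid, Dana, Jamal.
Bruno beat: Ren, Ivan, Jamal.
Both beat: Jamal — 1.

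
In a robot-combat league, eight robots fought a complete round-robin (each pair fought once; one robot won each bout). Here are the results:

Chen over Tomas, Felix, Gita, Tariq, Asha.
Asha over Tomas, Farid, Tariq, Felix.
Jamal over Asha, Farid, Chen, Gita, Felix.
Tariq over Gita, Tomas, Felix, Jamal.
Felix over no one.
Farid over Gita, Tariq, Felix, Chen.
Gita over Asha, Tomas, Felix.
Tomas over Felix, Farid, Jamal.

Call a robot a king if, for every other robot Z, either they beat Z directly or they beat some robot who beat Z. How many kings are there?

Jamal reaches everyone (king).
Asha reaches everyone (king).
Felix cannot reach Jamal, Asha, Chen, Tariq, Tomas, Gita, Farid in two steps.
Chen reaches everyone (king).
Tariq reaches everyone (king).
Tomas reaches everyone (king).
Gita cannot reach Chen in two steps.
Farid reaches everyone (king).
Kings: Jamal, Asha, Chen, Tariq, Tomas, Farid — 6.

6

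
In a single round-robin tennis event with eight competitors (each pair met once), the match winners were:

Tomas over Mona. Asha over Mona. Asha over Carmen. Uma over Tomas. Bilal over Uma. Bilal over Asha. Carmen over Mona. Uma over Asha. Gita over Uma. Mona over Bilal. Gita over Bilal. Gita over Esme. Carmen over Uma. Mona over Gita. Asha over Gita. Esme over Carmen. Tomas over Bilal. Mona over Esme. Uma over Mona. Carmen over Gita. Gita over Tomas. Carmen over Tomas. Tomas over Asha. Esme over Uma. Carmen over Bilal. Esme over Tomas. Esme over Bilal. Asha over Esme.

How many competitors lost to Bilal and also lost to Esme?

1

Bilal beat: Asha, Uma.
Esme beat: Bilal, Uma, Carmen, Tomas.
Both beat: Uma — 1.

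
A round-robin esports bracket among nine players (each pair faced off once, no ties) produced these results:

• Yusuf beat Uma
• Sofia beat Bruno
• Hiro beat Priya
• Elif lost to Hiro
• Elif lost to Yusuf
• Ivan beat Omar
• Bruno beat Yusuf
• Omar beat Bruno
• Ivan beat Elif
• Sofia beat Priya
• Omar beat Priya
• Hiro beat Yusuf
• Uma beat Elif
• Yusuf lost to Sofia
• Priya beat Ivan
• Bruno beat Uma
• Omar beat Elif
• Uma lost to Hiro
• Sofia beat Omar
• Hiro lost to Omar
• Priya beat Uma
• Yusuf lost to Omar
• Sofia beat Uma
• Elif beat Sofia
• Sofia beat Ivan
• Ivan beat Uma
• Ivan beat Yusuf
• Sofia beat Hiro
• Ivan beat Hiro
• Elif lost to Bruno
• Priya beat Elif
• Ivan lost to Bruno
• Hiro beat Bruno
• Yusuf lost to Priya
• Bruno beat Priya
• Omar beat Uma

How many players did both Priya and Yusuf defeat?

Priya beat: Yusuf, Elif, Ivan, Uma.
Yusuf beat: Elif, Uma.
Both beat: Elif, Uma — 2.

2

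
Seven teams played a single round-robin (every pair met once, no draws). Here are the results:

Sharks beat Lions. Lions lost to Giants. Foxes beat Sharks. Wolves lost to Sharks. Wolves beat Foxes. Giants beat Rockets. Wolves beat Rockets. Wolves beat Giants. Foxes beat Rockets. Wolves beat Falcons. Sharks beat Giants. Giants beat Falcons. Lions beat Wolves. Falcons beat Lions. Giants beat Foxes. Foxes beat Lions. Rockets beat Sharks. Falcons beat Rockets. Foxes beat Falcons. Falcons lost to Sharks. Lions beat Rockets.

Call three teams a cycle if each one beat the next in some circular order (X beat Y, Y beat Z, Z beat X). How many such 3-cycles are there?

9

Win totals: Wolves 4, Foxes 4, Sharks 4, Rockets 1, Giants 4, Lions 2, Falcons 2.
A team with w wins dominates both others in C(w,2) triples; summing gives 6 + 6 + 6 + 0 + 6 + 1 + 1 = 26 transitive triples.
Total triples C(7,3) = 35, so cyclic triples = 35 − 26 = 9.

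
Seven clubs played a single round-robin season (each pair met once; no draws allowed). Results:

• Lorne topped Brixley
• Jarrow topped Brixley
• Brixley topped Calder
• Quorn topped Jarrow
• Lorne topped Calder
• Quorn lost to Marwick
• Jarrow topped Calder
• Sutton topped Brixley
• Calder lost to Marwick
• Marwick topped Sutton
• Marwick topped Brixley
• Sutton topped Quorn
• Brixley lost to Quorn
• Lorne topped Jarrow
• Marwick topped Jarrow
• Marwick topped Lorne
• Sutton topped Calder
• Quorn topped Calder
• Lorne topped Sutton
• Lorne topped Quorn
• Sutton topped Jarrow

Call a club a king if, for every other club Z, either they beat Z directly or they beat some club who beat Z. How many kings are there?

1

Calder cannot reach Lorne, Marwick, Brixley, Jarrow, Sutton, Quorn in two steps.
Lorne cannot reach Marwick in two steps.
Marwick reaches everyone (king).
Brixley cannot reach Lorne, Marwick, Jarrow, Sutton, Quorn in two steps.
Jarrow cannot reach Lorne, Marwick, Sutton, Quorn in two steps.
Sutton cannot reach Lorne, Marwick in two steps.
Quorn cannot reach Lorne, Marwick, Sutton in two steps.
Kings: Marwick — 1.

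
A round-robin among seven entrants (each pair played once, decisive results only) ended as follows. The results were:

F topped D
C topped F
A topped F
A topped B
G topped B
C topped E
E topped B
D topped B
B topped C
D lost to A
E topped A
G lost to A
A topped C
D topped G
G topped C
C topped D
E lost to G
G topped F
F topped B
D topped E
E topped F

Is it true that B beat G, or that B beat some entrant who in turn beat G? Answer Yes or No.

No

B did not beat G directly.
B beat C, but each of them lost to G. No two-step path.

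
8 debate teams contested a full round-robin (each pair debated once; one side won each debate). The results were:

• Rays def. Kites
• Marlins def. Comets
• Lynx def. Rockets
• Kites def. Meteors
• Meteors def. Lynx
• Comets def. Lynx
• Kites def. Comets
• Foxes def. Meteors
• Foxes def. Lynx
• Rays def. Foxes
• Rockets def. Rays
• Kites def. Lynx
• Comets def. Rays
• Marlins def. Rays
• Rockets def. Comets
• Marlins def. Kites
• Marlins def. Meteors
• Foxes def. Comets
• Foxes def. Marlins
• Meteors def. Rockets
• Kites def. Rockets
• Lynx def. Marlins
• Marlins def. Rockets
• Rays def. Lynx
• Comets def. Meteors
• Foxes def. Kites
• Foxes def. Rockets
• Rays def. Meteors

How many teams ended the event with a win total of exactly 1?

Win totals: Rays 4, Lynx 2, Meteors 2, Kites 4, Comets 3, Foxes 6, Rockets 2, Marlins 5.
No team has exactly 1 wins.

0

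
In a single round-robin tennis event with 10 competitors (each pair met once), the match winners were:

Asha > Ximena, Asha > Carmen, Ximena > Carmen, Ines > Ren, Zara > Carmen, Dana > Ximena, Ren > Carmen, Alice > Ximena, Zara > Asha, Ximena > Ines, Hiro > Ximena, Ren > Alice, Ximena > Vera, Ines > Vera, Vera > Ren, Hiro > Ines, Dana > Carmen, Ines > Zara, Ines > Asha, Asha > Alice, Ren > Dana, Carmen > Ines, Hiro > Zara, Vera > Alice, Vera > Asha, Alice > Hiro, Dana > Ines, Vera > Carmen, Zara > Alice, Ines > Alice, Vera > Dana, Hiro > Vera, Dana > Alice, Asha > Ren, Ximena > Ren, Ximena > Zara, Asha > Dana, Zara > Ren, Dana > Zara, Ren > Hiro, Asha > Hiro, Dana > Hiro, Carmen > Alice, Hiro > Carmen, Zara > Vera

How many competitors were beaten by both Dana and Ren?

3

Dana beat: Hiro, Ines, Ximena, Alice, Zara, Carmen.
Ren beat: Hiro, Alice, Carmen, Dana.
Both beat: Hiro, Alice, Carmen — 3.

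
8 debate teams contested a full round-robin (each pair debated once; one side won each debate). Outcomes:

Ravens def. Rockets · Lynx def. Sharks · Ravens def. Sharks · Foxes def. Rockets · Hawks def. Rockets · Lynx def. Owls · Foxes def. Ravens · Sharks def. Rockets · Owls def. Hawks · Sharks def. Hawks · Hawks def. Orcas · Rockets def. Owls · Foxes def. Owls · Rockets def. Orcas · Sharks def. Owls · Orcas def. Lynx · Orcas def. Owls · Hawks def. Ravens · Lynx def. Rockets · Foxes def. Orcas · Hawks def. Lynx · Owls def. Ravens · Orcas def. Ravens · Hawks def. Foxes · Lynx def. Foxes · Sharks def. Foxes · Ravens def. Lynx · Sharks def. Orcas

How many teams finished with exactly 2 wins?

Win totals: Rockets 2, Sharks 5, Hawks 5, Owls 2, Foxes 4, Ravens 3, Lynx 4, Orcas 3.
Exactly 2: Rockets, Owls — 2 teams.

2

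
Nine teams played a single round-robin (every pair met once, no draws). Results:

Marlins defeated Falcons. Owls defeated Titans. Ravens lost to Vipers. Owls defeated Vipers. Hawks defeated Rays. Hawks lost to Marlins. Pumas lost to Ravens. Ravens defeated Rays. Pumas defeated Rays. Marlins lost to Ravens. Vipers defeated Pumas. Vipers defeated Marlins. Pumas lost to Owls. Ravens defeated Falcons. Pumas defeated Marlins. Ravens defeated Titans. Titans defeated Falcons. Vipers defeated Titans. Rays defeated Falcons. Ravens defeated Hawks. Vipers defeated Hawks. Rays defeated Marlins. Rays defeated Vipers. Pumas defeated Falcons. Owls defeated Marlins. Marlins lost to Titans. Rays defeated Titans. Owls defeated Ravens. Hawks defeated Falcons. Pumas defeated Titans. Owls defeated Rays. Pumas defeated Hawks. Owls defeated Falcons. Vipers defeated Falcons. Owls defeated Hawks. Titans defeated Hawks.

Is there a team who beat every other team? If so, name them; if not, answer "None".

Owls has 8 wins out of 8 opponents — a perfect record.

Owls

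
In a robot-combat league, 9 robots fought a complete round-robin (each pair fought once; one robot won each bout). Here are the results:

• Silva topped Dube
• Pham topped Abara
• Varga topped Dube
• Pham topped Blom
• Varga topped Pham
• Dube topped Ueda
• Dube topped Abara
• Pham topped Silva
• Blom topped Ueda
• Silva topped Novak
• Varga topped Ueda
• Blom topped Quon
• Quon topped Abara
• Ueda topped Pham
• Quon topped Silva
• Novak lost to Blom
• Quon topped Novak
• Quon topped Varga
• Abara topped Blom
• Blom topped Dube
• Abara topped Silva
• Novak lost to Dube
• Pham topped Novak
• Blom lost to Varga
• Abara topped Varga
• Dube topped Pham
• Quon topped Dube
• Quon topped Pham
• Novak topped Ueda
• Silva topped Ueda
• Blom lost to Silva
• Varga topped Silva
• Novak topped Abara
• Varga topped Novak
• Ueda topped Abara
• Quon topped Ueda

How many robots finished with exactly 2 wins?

2

Win totals: Blom 4, Abara 3, Pham 4, Varga 6, Quon 7, Novak 2, Dube 4, Silva 4, Ueda 2.
Exactly 2: Novak, Ueda — 2 robots.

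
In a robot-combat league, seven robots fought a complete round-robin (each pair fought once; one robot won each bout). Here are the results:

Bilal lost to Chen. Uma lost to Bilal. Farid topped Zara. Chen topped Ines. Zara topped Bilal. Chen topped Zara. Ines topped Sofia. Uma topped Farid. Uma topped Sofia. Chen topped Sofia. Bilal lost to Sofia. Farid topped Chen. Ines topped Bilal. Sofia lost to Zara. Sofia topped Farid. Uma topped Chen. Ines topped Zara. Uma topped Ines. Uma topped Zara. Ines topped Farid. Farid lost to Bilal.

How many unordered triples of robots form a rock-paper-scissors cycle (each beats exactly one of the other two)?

Win totals: Ines 4, Bilal 2, Uma 5, Sofia 2, Zara 2, Chen 4, Farid 2.
A robot with w wins dominates both others in C(w,2) triples; summing gives 6 + 1 + 10 + 1 + 1 + 6 + 1 = 26 transitive triples.
Total triples C(7,3) = 35, so cyclic triples = 35 − 26 = 9.

9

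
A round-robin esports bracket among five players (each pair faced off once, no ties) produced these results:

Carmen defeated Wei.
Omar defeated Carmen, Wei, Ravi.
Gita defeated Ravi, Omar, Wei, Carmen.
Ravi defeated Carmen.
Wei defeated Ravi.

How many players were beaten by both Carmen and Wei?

Carmen beat: Wei.
Wei beat: Ravi.
No one was beaten by both.

0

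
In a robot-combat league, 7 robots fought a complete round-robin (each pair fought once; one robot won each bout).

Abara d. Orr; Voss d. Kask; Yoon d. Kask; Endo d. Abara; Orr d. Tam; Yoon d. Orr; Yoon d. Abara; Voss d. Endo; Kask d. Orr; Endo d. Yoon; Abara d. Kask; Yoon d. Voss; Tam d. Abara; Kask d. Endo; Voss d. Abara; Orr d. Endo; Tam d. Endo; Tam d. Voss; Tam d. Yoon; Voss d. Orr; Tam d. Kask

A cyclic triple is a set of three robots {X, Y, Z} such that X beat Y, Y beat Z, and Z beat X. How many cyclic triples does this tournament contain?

Win totals: Orr 2, Tam 5, Endo 2, Kask 2, Yoon 4, Abara 2, Voss 4.
A robot with w wins dominates both others in C(w,2) triples; summing gives 1 + 10 + 1 + 1 + 6 + 1 + 6 = 26 transitive triples.
Total triples C(7,3) = 35, so cyclic triples = 35 − 26 = 9.

9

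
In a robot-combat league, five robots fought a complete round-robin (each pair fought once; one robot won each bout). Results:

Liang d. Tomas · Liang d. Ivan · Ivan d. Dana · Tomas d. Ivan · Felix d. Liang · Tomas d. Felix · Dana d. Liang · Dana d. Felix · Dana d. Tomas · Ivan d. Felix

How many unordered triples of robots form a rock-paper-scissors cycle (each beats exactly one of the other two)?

4

Win totals: Tomas 2, Ivan 2, Felix 1, Dana 3, Liang 2.
A robot with w wins dominates both others in C(w,2) triples; summing gives 1 + 1 + 0 + 3 + 1 = 6 transitive triples.
Total triples C(5,3) = 10, so cyclic triples = 10 − 6 = 4.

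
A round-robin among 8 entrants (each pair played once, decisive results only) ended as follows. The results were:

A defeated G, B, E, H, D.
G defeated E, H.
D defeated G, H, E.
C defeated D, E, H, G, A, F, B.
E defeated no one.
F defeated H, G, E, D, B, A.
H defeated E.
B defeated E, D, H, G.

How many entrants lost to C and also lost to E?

C beat: A, B, D, E, F, G, H.
E beat: no one.
No one was beaten by both.

0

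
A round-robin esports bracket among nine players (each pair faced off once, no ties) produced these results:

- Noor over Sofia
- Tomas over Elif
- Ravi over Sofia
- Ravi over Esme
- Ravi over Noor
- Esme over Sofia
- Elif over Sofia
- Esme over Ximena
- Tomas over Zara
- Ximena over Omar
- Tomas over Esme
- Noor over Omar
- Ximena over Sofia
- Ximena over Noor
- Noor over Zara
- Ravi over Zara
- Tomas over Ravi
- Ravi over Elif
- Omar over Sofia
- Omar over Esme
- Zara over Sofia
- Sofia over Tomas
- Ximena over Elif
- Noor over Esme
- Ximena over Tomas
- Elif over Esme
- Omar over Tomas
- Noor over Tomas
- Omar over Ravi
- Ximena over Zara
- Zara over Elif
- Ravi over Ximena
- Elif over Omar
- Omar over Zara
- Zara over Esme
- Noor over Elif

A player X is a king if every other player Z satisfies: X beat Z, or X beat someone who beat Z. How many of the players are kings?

Zara cannot reach Noor, Ravi in two steps.
Noor reaches everyone (king).
Omar reaches everyone (king).
Tomas reaches everyone (king).
Sofia cannot reach Noor, Omar, Ximena in two steps.
Ximena reaches everyone (king).
Elif cannot reach Noor in two steps.
Ravi reaches everyone (king).
Esme cannot reach Ravi in two steps.
Kings: Noor, Omar, Tomas, Ximena, Ravi — 5.

5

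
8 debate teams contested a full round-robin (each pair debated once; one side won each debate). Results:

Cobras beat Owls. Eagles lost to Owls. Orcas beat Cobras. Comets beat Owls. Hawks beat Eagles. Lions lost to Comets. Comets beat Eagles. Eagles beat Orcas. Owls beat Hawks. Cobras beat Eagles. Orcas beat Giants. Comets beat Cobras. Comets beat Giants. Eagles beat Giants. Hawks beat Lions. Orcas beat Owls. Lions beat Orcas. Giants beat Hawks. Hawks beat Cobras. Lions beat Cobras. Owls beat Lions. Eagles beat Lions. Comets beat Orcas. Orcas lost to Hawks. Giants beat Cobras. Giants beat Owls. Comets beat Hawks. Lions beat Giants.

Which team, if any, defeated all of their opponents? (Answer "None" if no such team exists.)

Comets

Comets has 7 wins out of 7 opponents — a perfect record.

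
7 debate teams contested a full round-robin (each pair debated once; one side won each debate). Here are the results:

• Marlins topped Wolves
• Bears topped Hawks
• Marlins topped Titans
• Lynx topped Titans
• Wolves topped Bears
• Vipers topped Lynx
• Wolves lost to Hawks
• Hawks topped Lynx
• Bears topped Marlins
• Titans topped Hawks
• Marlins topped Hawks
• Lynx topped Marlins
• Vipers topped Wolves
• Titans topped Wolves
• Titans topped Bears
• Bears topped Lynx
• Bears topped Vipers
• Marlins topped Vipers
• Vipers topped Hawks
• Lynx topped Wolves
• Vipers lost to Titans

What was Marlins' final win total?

4

Marlins' results: beat Titans, Hawks, Wolves, Vipers; lost to Lynx, Bears.
That is 4 wins.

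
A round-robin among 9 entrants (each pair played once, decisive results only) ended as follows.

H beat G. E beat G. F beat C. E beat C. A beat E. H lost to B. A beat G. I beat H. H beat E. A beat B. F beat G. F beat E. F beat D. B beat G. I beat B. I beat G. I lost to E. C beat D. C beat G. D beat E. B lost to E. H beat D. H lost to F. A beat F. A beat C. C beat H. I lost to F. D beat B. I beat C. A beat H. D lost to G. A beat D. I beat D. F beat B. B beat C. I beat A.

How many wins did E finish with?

E's results: beat B, C, G, I; lost to A, D, F, H.
That is 4 wins.

4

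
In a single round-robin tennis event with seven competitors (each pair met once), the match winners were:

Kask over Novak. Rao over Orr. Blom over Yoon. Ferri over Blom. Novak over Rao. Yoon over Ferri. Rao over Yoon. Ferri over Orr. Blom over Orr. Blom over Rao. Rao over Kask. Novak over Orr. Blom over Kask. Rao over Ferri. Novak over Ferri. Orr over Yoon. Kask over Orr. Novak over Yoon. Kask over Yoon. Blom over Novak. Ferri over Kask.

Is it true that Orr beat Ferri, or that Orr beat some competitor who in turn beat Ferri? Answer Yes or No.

Orr did not beat Ferri directly.
Orr beat Yoon. Of those, Yoon beat Ferri.

Yes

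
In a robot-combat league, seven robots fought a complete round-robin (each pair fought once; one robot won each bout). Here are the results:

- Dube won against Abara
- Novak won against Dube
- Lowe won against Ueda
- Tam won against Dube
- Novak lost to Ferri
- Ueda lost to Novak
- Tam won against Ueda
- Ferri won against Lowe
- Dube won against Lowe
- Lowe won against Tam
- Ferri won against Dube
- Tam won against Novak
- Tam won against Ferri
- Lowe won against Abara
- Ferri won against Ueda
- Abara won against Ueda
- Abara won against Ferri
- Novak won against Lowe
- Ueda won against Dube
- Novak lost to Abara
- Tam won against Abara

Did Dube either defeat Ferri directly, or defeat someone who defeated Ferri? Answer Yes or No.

Dube did not beat Ferri directly.
Dube beat Lowe, Abara. Of those, Abara beat Ferri.

Yes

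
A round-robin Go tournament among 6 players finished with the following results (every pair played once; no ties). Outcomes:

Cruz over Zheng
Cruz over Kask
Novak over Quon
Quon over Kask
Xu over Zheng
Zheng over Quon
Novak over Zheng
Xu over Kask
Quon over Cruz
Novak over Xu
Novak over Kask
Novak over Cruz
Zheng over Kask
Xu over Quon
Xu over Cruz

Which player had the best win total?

Novak

Win totals: Novak 5, Zheng 2, Quon 2, Cruz 2, Kask 0, Xu 4.
Novak leads with 5 wins (next highest: 4).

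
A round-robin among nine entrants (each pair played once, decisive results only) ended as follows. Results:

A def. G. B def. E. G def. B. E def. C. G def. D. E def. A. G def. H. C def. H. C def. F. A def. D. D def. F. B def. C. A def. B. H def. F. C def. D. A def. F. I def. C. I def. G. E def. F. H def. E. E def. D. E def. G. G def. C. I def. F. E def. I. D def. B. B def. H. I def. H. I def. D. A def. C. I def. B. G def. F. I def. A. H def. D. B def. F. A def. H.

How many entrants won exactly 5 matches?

1

Win totals: A 6, B 4, C 3, D 2, E 6, F 0, G 5, H 3, I 7.
Exactly 5: G — 1 entrant.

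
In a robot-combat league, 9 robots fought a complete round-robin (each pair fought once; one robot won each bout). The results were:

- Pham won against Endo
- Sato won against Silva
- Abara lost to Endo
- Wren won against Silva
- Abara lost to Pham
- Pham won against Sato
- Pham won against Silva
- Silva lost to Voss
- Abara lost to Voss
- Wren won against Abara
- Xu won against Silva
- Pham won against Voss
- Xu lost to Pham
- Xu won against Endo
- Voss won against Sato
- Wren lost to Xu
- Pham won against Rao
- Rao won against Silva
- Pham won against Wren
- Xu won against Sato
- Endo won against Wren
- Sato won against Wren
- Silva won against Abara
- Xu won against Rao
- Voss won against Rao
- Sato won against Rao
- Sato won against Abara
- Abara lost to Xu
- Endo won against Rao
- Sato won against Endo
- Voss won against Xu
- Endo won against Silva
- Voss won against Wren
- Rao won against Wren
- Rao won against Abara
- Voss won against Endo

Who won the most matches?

Win totals: Wren 2, Rao 3, Silva 1, Endo 4, Sato 5, Abara 0, Pham 8, Voss 7, Xu 6.
Pham leads with 8 wins (next highest: 7).

Pham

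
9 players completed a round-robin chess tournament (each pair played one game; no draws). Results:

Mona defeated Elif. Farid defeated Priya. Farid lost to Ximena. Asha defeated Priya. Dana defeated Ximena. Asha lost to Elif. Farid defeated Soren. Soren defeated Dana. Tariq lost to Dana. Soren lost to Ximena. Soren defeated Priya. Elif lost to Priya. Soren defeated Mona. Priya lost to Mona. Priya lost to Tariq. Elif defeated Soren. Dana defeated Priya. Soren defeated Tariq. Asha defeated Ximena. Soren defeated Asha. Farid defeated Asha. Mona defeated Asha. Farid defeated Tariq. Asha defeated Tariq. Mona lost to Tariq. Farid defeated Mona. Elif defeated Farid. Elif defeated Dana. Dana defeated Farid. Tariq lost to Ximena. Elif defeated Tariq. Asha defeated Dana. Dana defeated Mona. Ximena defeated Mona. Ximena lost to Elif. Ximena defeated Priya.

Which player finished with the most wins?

Elif

Win totals: Ximena 5, Priya 1, Asha 4, Dana 5, Elif 6, Tariq 2, Farid 5, Soren 5, Mona 3.
Elif leads with 6 wins (next highest: 5).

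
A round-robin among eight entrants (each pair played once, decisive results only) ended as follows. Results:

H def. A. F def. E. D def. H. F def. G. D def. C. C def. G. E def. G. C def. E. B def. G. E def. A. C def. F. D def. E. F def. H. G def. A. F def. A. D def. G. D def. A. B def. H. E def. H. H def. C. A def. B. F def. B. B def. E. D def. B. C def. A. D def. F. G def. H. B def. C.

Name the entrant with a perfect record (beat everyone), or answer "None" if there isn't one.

D

D has 7 wins out of 7 opponents — a perfect record.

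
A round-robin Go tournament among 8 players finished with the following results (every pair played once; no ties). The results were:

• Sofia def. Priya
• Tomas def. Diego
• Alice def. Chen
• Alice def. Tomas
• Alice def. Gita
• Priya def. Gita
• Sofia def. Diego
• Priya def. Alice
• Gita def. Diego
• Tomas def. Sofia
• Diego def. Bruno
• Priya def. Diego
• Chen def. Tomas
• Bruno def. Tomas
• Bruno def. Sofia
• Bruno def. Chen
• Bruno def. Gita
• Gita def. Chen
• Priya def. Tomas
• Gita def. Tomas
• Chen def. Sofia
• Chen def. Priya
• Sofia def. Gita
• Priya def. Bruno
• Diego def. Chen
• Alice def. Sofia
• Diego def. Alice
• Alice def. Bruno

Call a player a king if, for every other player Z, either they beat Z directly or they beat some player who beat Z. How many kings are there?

Chen reaches everyone (king).
Sofia reaches everyone (king).
Priya reaches everyone (king).
Tomas reaches everyone (king).
Alice reaches everyone (king).
Bruno cannot reach Alice in two steps.
Gita reaches everyone (king).
Diego reaches everyone (king).
Kings: Chen, Sofia, Priya, Tomas, Alice, Gita, Diego — 7.

7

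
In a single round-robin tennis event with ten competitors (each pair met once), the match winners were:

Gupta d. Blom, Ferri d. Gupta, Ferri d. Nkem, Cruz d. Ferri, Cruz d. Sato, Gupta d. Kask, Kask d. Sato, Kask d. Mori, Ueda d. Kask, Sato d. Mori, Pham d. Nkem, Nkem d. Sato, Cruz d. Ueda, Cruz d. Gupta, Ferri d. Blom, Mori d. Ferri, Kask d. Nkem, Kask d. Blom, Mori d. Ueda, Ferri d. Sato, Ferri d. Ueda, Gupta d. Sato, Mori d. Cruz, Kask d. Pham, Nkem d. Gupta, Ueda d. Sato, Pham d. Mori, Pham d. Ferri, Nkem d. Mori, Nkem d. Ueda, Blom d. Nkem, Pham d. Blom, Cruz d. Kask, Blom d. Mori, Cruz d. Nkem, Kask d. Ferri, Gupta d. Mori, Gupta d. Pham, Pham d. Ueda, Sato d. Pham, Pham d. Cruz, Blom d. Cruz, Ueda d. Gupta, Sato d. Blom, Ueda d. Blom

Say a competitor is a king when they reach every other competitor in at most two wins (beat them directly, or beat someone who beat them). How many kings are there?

Kask reaches everyone (king).
Gupta reaches everyone (king).
Ueda reaches everyone (king).
Blom cannot reach Pham in two steps.
Cruz reaches everyone (king).
Mori cannot reach Pham in two steps.
Pham reaches everyone (king).
Nkem reaches everyone (king).
Sato cannot reach Kask, Gupta in two steps.
Ferri reaches everyone (king).
Kings: Kask, Gupta, Ueda, Cruz, Pham, Nkem, Ferri — 7.

7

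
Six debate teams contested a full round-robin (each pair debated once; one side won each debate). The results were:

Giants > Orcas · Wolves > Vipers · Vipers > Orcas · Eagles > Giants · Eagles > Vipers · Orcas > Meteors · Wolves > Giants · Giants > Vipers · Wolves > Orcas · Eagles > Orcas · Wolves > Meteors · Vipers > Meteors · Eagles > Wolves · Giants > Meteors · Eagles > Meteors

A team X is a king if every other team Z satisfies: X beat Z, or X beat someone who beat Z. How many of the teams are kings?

1

Giants cannot reach Wolves, Eagles in two steps.
Wolves cannot reach Eagles in two steps.
Meteors cannot reach Giants, Wolves, Eagles, Vipers, Orcas in two steps.
Eagles reaches everyone (king).
Vipers cannot reach Giants, Wolves, Eagles in two steps.
Orcas cannot reach Giants, Wolves, Eagles, Vipers in two steps.
Kings: Eagles — 1.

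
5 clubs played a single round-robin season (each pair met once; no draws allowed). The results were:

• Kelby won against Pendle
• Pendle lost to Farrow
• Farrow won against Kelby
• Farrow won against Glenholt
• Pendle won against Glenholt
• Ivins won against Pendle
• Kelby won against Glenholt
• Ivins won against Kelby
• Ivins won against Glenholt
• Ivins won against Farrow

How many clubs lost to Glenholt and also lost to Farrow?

0

Glenholt beat: no one.
Farrow beat: Glenholt, Kelby, Pendle.
No one was beaten by both.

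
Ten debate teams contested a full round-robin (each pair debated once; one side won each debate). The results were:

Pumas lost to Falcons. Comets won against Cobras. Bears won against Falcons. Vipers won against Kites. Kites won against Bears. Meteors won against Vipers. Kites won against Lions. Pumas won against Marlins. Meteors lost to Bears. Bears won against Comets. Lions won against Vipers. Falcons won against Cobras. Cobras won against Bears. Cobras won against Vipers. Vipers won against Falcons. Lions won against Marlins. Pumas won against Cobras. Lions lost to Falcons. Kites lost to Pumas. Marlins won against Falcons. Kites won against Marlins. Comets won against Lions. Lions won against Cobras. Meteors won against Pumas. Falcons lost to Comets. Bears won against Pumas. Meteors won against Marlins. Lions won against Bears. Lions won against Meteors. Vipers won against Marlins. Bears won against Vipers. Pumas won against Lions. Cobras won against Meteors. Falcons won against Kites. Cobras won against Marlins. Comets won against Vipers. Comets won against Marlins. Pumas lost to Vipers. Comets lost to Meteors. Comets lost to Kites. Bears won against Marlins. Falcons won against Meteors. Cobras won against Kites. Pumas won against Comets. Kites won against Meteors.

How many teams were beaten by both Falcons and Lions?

Falcons beat: Meteors, Lions, Kites, Pumas, Cobras.
Lions beat: Meteors, Marlins, Bears, Vipers, Cobras.
Both beat: Meteors, Cobras — 2.

2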